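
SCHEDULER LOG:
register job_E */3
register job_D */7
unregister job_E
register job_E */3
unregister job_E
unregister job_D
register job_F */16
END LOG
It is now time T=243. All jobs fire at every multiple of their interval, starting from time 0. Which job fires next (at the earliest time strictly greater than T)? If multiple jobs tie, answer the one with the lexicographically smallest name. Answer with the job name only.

Op 1: register job_E */3 -> active={job_E:*/3}
Op 2: register job_D */7 -> active={job_D:*/7, job_E:*/3}
Op 3: unregister job_E -> active={job_D:*/7}
Op 4: register job_E */3 -> active={job_D:*/7, job_E:*/3}
Op 5: unregister job_E -> active={job_D:*/7}
Op 6: unregister job_D -> active={}
Op 7: register job_F */16 -> active={job_F:*/16}
  job_F: interval 16, next fire after T=243 is 256
Earliest = 256, winner (lex tiebreak) = job_F

Answer: job_F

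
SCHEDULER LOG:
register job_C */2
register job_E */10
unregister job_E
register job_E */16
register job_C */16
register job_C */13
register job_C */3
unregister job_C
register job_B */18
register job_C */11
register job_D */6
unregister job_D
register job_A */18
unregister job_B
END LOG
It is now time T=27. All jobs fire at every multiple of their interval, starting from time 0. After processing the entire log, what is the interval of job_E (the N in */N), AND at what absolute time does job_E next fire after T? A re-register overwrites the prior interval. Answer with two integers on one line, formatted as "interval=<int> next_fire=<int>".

Answer: interval=16 next_fire=32

Derivation:
Op 1: register job_C */2 -> active={job_C:*/2}
Op 2: register job_E */10 -> active={job_C:*/2, job_E:*/10}
Op 3: unregister job_E -> active={job_C:*/2}
Op 4: register job_E */16 -> active={job_C:*/2, job_E:*/16}
Op 5: register job_C */16 -> active={job_C:*/16, job_E:*/16}
Op 6: register job_C */13 -> active={job_C:*/13, job_E:*/16}
Op 7: register job_C */3 -> active={job_C:*/3, job_E:*/16}
Op 8: unregister job_C -> active={job_E:*/16}
Op 9: register job_B */18 -> active={job_B:*/18, job_E:*/16}
Op 10: register job_C */11 -> active={job_B:*/18, job_C:*/11, job_E:*/16}
Op 11: register job_D */6 -> active={job_B:*/18, job_C:*/11, job_D:*/6, job_E:*/16}
Op 12: unregister job_D -> active={job_B:*/18, job_C:*/11, job_E:*/16}
Op 13: register job_A */18 -> active={job_A:*/18, job_B:*/18, job_C:*/11, job_E:*/16}
Op 14: unregister job_B -> active={job_A:*/18, job_C:*/11, job_E:*/16}
Final interval of job_E = 16
Next fire of job_E after T=27: (27//16+1)*16 = 32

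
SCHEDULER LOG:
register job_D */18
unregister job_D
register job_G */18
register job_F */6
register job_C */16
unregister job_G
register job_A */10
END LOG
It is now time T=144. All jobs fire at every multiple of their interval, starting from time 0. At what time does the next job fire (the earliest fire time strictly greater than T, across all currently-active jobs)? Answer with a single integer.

Answer: 150

Derivation:
Op 1: register job_D */18 -> active={job_D:*/18}
Op 2: unregister job_D -> active={}
Op 3: register job_G */18 -> active={job_G:*/18}
Op 4: register job_F */6 -> active={job_F:*/6, job_G:*/18}
Op 5: register job_C */16 -> active={job_C:*/16, job_F:*/6, job_G:*/18}
Op 6: unregister job_G -> active={job_C:*/16, job_F:*/6}
Op 7: register job_A */10 -> active={job_A:*/10, job_C:*/16, job_F:*/6}
  job_A: interval 10, next fire after T=144 is 150
  job_C: interval 16, next fire after T=144 is 160
  job_F: interval 6, next fire after T=144 is 150
Earliest fire time = 150 (job job_A)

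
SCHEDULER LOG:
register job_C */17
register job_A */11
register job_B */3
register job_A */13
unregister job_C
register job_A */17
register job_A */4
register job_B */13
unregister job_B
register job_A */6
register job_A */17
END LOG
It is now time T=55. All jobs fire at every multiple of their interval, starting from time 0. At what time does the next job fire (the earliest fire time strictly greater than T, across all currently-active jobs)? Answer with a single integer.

Op 1: register job_C */17 -> active={job_C:*/17}
Op 2: register job_A */11 -> active={job_A:*/11, job_C:*/17}
Op 3: register job_B */3 -> active={job_A:*/11, job_B:*/3, job_C:*/17}
Op 4: register job_A */13 -> active={job_A:*/13, job_B:*/3, job_C:*/17}
Op 5: unregister job_C -> active={job_A:*/13, job_B:*/3}
Op 6: register job_A */17 -> active={job_A:*/17, job_B:*/3}
Op 7: register job_A */4 -> active={job_A:*/4, job_B:*/3}
Op 8: register job_B */13 -> active={job_A:*/4, job_B:*/13}
Op 9: unregister job_B -> active={job_A:*/4}
Op 10: register job_A */6 -> active={job_A:*/6}
Op 11: register job_A */17 -> active={job_A:*/17}
  job_A: interval 17, next fire after T=55 is 68
Earliest fire time = 68 (job job_A)

Answer: 68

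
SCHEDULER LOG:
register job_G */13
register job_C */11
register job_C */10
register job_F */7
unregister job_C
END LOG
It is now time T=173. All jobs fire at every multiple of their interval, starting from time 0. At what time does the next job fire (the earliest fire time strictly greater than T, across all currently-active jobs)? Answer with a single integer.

Answer: 175

Derivation:
Op 1: register job_G */13 -> active={job_G:*/13}
Op 2: register job_C */11 -> active={job_C:*/11, job_G:*/13}
Op 3: register job_C */10 -> active={job_C:*/10, job_G:*/13}
Op 4: register job_F */7 -> active={job_C:*/10, job_F:*/7, job_G:*/13}
Op 5: unregister job_C -> active={job_F:*/7, job_G:*/13}
  job_F: interval 7, next fire after T=173 is 175
  job_G: interval 13, next fire after T=173 is 182
Earliest fire time = 175 (job job_F)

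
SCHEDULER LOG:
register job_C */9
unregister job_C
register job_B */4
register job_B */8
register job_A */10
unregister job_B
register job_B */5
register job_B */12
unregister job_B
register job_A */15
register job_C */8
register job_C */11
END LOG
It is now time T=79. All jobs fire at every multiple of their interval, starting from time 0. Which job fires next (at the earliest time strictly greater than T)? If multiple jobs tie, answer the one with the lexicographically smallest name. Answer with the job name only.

Answer: job_C

Derivation:
Op 1: register job_C */9 -> active={job_C:*/9}
Op 2: unregister job_C -> active={}
Op 3: register job_B */4 -> active={job_B:*/4}
Op 4: register job_B */8 -> active={job_B:*/8}
Op 5: register job_A */10 -> active={job_A:*/10, job_B:*/8}
Op 6: unregister job_B -> active={job_A:*/10}
Op 7: register job_B */5 -> active={job_A:*/10, job_B:*/5}
Op 8: register job_B */12 -> active={job_A:*/10, job_B:*/12}
Op 9: unregister job_B -> active={job_A:*/10}
Op 10: register job_A */15 -> active={job_A:*/15}
Op 11: register job_C */8 -> active={job_A:*/15, job_C:*/8}
Op 12: register job_C */11 -> active={job_A:*/15, job_C:*/11}
  job_A: interval 15, next fire after T=79 is 90
  job_C: interval 11, next fire after T=79 is 88
Earliest = 88, winner (lex tiebreak) = job_C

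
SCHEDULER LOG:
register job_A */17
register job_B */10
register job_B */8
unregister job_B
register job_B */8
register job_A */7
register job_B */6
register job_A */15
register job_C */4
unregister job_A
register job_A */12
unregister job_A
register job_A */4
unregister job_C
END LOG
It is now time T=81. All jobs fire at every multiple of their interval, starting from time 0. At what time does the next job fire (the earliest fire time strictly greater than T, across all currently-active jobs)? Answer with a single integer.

Op 1: register job_A */17 -> active={job_A:*/17}
Op 2: register job_B */10 -> active={job_A:*/17, job_B:*/10}
Op 3: register job_B */8 -> active={job_A:*/17, job_B:*/8}
Op 4: unregister job_B -> active={job_A:*/17}
Op 5: register job_B */8 -> active={job_A:*/17, job_B:*/8}
Op 6: register job_A */7 -> active={job_A:*/7, job_B:*/8}
Op 7: register job_B */6 -> active={job_A:*/7, job_B:*/6}
Op 8: register job_A */15 -> active={job_A:*/15, job_B:*/6}
Op 9: register job_C */4 -> active={job_A:*/15, job_B:*/6, job_C:*/4}
Op 10: unregister job_A -> active={job_B:*/6, job_C:*/4}
Op 11: register job_A */12 -> active={job_A:*/12, job_B:*/6, job_C:*/4}
Op 12: unregister job_A -> active={job_B:*/6, job_C:*/4}
Op 13: register job_A */4 -> active={job_A:*/4, job_B:*/6, job_C:*/4}
Op 14: unregister job_C -> active={job_A:*/4, job_B:*/6}
  job_A: interval 4, next fire after T=81 is 84
  job_B: interval 6, next fire after T=81 is 84
Earliest fire time = 84 (job job_A)

Answer: 84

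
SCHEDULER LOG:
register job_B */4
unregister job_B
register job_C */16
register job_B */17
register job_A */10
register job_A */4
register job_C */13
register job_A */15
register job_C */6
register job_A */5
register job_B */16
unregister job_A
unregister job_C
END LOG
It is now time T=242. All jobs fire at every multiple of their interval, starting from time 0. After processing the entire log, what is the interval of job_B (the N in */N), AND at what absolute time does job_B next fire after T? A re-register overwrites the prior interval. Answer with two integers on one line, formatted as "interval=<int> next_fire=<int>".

Op 1: register job_B */4 -> active={job_B:*/4}
Op 2: unregister job_B -> active={}
Op 3: register job_C */16 -> active={job_C:*/16}
Op 4: register job_B */17 -> active={job_B:*/17, job_C:*/16}
Op 5: register job_A */10 -> active={job_A:*/10, job_B:*/17, job_C:*/16}
Op 6: register job_A */4 -> active={job_A:*/4, job_B:*/17, job_C:*/16}
Op 7: register job_C */13 -> active={job_A:*/4, job_B:*/17, job_C:*/13}
Op 8: register job_A */15 -> active={job_A:*/15, job_B:*/17, job_C:*/13}
Op 9: register job_C */6 -> active={job_A:*/15, job_B:*/17, job_C:*/6}
Op 10: register job_A */5 -> active={job_A:*/5, job_B:*/17, job_C:*/6}
Op 11: register job_B */16 -> active={job_A:*/5, job_B:*/16, job_C:*/6}
Op 12: unregister job_A -> active={job_B:*/16, job_C:*/6}
Op 13: unregister job_C -> active={job_B:*/16}
Final interval of job_B = 16
Next fire of job_B after T=242: (242//16+1)*16 = 256

Answer: interval=16 next_fire=256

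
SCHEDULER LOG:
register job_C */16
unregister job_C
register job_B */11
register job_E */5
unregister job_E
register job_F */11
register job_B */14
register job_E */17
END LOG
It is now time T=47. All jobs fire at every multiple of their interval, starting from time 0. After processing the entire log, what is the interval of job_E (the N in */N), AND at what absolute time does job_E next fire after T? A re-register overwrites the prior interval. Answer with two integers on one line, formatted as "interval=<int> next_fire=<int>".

Op 1: register job_C */16 -> active={job_C:*/16}
Op 2: unregister job_C -> active={}
Op 3: register job_B */11 -> active={job_B:*/11}
Op 4: register job_E */5 -> active={job_B:*/11, job_E:*/5}
Op 5: unregister job_E -> active={job_B:*/11}
Op 6: register job_F */11 -> active={job_B:*/11, job_F:*/11}
Op 7: register job_B */14 -> active={job_B:*/14, job_F:*/11}
Op 8: register job_E */17 -> active={job_B:*/14, job_E:*/17, job_F:*/11}
Final interval of job_E = 17
Next fire of job_E after T=47: (47//17+1)*17 = 51

Answer: interval=17 next_fire=51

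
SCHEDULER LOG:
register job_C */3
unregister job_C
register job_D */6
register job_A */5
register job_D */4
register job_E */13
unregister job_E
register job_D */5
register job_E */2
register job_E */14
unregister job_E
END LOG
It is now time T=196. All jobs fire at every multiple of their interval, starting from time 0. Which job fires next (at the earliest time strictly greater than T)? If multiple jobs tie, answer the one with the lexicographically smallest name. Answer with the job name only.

Op 1: register job_C */3 -> active={job_C:*/3}
Op 2: unregister job_C -> active={}
Op 3: register job_D */6 -> active={job_D:*/6}
Op 4: register job_A */5 -> active={job_A:*/5, job_D:*/6}
Op 5: register job_D */4 -> active={job_A:*/5, job_D:*/4}
Op 6: register job_E */13 -> active={job_A:*/5, job_D:*/4, job_E:*/13}
Op 7: unregister job_E -> active={job_A:*/5, job_D:*/4}
Op 8: register job_D */5 -> active={job_A:*/5, job_D:*/5}
Op 9: register job_E */2 -> active={job_A:*/5, job_D:*/5, job_E:*/2}
Op 10: register job_E */14 -> active={job_A:*/5, job_D:*/5, job_E:*/14}
Op 11: unregister job_E -> active={job_A:*/5, job_D:*/5}
  job_A: interval 5, next fire after T=196 is 200
  job_D: interval 5, next fire after T=196 is 200
Earliest = 200, winner (lex tiebreak) = job_A

Answer: job_A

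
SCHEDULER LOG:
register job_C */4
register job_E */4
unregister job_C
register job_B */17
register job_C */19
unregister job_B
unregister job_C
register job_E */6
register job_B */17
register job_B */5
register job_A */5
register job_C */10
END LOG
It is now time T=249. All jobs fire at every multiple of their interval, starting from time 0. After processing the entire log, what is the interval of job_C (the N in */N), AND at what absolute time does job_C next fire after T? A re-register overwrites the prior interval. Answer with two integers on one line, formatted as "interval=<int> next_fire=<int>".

Op 1: register job_C */4 -> active={job_C:*/4}
Op 2: register job_E */4 -> active={job_C:*/4, job_E:*/4}
Op 3: unregister job_C -> active={job_E:*/4}
Op 4: register job_B */17 -> active={job_B:*/17, job_E:*/4}
Op 5: register job_C */19 -> active={job_B:*/17, job_C:*/19, job_E:*/4}
Op 6: unregister job_B -> active={job_C:*/19, job_E:*/4}
Op 7: unregister job_C -> active={job_E:*/4}
Op 8: register job_E */6 -> active={job_E:*/6}
Op 9: register job_B */17 -> active={job_B:*/17, job_E:*/6}
Op 10: register job_B */5 -> active={job_B:*/5, job_E:*/6}
Op 11: register job_A */5 -> active={job_A:*/5, job_B:*/5, job_E:*/6}
Op 12: register job_C */10 -> active={job_A:*/5, job_B:*/5, job_C:*/10, job_E:*/6}
Final interval of job_C = 10
Next fire of job_C after T=249: (249//10+1)*10 = 250

Answer: interval=10 next_fire=250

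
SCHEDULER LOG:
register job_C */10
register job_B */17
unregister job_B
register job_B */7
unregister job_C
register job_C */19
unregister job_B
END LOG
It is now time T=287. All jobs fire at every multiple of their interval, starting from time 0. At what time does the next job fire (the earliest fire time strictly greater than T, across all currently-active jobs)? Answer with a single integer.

Answer: 304

Derivation:
Op 1: register job_C */10 -> active={job_C:*/10}
Op 2: register job_B */17 -> active={job_B:*/17, job_C:*/10}
Op 3: unregister job_B -> active={job_C:*/10}
Op 4: register job_B */7 -> active={job_B:*/7, job_C:*/10}
Op 5: unregister job_C -> active={job_B:*/7}
Op 6: register job_C */19 -> active={job_B:*/7, job_C:*/19}
Op 7: unregister job_B -> active={job_C:*/19}
  job_C: interval 19, next fire after T=287 is 304
Earliest fire time = 304 (job job_C)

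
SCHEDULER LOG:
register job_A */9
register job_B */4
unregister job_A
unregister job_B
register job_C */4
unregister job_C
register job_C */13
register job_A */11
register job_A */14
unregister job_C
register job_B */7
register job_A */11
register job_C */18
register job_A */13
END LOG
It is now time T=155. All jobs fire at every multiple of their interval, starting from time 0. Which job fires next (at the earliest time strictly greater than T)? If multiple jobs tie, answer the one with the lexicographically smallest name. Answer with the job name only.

Op 1: register job_A */9 -> active={job_A:*/9}
Op 2: register job_B */4 -> active={job_A:*/9, job_B:*/4}
Op 3: unregister job_A -> active={job_B:*/4}
Op 4: unregister job_B -> active={}
Op 5: register job_C */4 -> active={job_C:*/4}
Op 6: unregister job_C -> active={}
Op 7: register job_C */13 -> active={job_C:*/13}
Op 8: register job_A */11 -> active={job_A:*/11, job_C:*/13}
Op 9: register job_A */14 -> active={job_A:*/14, job_C:*/13}
Op 10: unregister job_C -> active={job_A:*/14}
Op 11: register job_B */7 -> active={job_A:*/14, job_B:*/7}
Op 12: register job_A */11 -> active={job_A:*/11, job_B:*/7}
Op 13: register job_C */18 -> active={job_A:*/11, job_B:*/7, job_C:*/18}
Op 14: register job_A */13 -> active={job_A:*/13, job_B:*/7, job_C:*/18}
  job_A: interval 13, next fire after T=155 is 156
  job_B: interval 7, next fire after T=155 is 161
  job_C: interval 18, next fire after T=155 is 162
Earliest = 156, winner (lex tiebreak) = job_A

Answer: job_A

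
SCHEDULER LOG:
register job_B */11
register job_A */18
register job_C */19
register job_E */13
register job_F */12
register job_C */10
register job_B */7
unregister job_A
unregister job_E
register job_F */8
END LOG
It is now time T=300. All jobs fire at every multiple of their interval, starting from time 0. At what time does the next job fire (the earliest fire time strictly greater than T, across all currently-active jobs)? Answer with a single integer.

Answer: 301

Derivation:
Op 1: register job_B */11 -> active={job_B:*/11}
Op 2: register job_A */18 -> active={job_A:*/18, job_B:*/11}
Op 3: register job_C */19 -> active={job_A:*/18, job_B:*/11, job_C:*/19}
Op 4: register job_E */13 -> active={job_A:*/18, job_B:*/11, job_C:*/19, job_E:*/13}
Op 5: register job_F */12 -> active={job_A:*/18, job_B:*/11, job_C:*/19, job_E:*/13, job_F:*/12}
Op 6: register job_C */10 -> active={job_A:*/18, job_B:*/11, job_C:*/10, job_E:*/13, job_F:*/12}
Op 7: register job_B */7 -> active={job_A:*/18, job_B:*/7, job_C:*/10, job_E:*/13, job_F:*/12}
Op 8: unregister job_A -> active={job_B:*/7, job_C:*/10, job_E:*/13, job_F:*/12}
Op 9: unregister job_E -> active={job_B:*/7, job_C:*/10, job_F:*/12}
Op 10: register job_F */8 -> active={job_B:*/7, job_C:*/10, job_F:*/8}
  job_B: interval 7, next fire after T=300 is 301
  job_C: interval 10, next fire after T=300 is 310
  job_F: interval 8, next fire after T=300 is 304
Earliest fire time = 301 (job job_B)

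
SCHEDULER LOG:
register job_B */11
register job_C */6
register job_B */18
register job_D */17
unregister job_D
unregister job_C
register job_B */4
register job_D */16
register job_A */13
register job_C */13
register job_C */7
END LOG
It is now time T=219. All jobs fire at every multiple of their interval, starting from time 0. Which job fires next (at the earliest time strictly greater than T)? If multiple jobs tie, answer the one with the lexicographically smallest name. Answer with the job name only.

Answer: job_B

Derivation:
Op 1: register job_B */11 -> active={job_B:*/11}
Op 2: register job_C */6 -> active={job_B:*/11, job_C:*/6}
Op 3: register job_B */18 -> active={job_B:*/18, job_C:*/6}
Op 4: register job_D */17 -> active={job_B:*/18, job_C:*/6, job_D:*/17}
Op 5: unregister job_D -> active={job_B:*/18, job_C:*/6}
Op 6: unregister job_C -> active={job_B:*/18}
Op 7: register job_B */4 -> active={job_B:*/4}
Op 8: register job_D */16 -> active={job_B:*/4, job_D:*/16}
Op 9: register job_A */13 -> active={job_A:*/13, job_B:*/4, job_D:*/16}
Op 10: register job_C */13 -> active={job_A:*/13, job_B:*/4, job_C:*/13, job_D:*/16}
Op 11: register job_C */7 -> active={job_A:*/13, job_B:*/4, job_C:*/7, job_D:*/16}
  job_A: interval 13, next fire after T=219 is 221
  job_B: interval 4, next fire after T=219 is 220
  job_C: interval 7, next fire after T=219 is 224
  job_D: interval 16, next fire after T=219 is 224
Earliest = 220, winner (lex tiebreak) = job_B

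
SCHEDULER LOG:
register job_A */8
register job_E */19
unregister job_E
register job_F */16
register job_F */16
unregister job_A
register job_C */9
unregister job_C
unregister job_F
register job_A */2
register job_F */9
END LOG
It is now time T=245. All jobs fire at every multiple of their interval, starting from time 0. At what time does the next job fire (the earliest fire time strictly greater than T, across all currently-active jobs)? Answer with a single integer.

Op 1: register job_A */8 -> active={job_A:*/8}
Op 2: register job_E */19 -> active={job_A:*/8, job_E:*/19}
Op 3: unregister job_E -> active={job_A:*/8}
Op 4: register job_F */16 -> active={job_A:*/8, job_F:*/16}
Op 5: register job_F */16 -> active={job_A:*/8, job_F:*/16}
Op 6: unregister job_A -> active={job_F:*/16}
Op 7: register job_C */9 -> active={job_C:*/9, job_F:*/16}
Op 8: unregister job_C -> active={job_F:*/16}
Op 9: unregister job_F -> active={}
Op 10: register job_A */2 -> active={job_A:*/2}
Op 11: register job_F */9 -> active={job_A:*/2, job_F:*/9}
  job_A: interval 2, next fire after T=245 is 246
  job_F: interval 9, next fire after T=245 is 252
Earliest fire time = 246 (job job_A)

Answer: 246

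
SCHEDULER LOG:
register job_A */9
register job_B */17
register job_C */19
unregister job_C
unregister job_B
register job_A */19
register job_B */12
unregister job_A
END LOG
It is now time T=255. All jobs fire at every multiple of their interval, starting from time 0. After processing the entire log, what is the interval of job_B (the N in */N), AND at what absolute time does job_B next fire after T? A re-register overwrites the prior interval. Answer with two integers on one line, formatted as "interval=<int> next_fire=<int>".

Op 1: register job_A */9 -> active={job_A:*/9}
Op 2: register job_B */17 -> active={job_A:*/9, job_B:*/17}
Op 3: register job_C */19 -> active={job_A:*/9, job_B:*/17, job_C:*/19}
Op 4: unregister job_C -> active={job_A:*/9, job_B:*/17}
Op 5: unregister job_B -> active={job_A:*/9}
Op 6: register job_A */19 -> active={job_A:*/19}
Op 7: register job_B */12 -> active={job_A:*/19, job_B:*/12}
Op 8: unregister job_A -> active={job_B:*/12}
Final interval of job_B = 12
Next fire of job_B after T=255: (255//12+1)*12 = 264

Answer: interval=12 next_fire=264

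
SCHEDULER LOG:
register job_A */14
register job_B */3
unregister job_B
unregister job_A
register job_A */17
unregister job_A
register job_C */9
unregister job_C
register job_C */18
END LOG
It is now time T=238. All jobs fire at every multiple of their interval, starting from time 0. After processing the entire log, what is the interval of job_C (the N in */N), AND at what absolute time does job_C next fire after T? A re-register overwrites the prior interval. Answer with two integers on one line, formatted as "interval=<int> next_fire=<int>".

Op 1: register job_A */14 -> active={job_A:*/14}
Op 2: register job_B */3 -> active={job_A:*/14, job_B:*/3}
Op 3: unregister job_B -> active={job_A:*/14}
Op 4: unregister job_A -> active={}
Op 5: register job_A */17 -> active={job_A:*/17}
Op 6: unregister job_A -> active={}
Op 7: register job_C */9 -> active={job_C:*/9}
Op 8: unregister job_C -> active={}
Op 9: register job_C */18 -> active={job_C:*/18}
Final interval of job_C = 18
Next fire of job_C after T=238: (238//18+1)*18 = 252

Answer: interval=18 next_fire=252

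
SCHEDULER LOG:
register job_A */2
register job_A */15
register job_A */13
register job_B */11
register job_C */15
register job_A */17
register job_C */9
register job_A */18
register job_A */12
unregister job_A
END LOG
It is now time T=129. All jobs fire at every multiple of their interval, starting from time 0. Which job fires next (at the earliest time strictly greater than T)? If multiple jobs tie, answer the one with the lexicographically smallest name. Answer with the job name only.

Op 1: register job_A */2 -> active={job_A:*/2}
Op 2: register job_A */15 -> active={job_A:*/15}
Op 3: register job_A */13 -> active={job_A:*/13}
Op 4: register job_B */11 -> active={job_A:*/13, job_B:*/11}
Op 5: register job_C */15 -> active={job_A:*/13, job_B:*/11, job_C:*/15}
Op 6: register job_A */17 -> active={job_A:*/17, job_B:*/11, job_C:*/15}
Op 7: register job_C */9 -> active={job_A:*/17, job_B:*/11, job_C:*/9}
Op 8: register job_A */18 -> active={job_A:*/18, job_B:*/11, job_C:*/9}
Op 9: register job_A */12 -> active={job_A:*/12, job_B:*/11, job_C:*/9}
Op 10: unregister job_A -> active={job_B:*/11, job_C:*/9}
  job_B: interval 11, next fire after T=129 is 132
  job_C: interval 9, next fire after T=129 is 135
Earliest = 132, winner (lex tiebreak) = job_B

Answer: job_B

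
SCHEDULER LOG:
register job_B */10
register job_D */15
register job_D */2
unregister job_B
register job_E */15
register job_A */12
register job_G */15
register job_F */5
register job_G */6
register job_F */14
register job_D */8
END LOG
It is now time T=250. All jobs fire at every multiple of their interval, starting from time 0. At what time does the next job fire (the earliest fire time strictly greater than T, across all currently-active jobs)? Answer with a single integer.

Answer: 252

Derivation:
Op 1: register job_B */10 -> active={job_B:*/10}
Op 2: register job_D */15 -> active={job_B:*/10, job_D:*/15}
Op 3: register job_D */2 -> active={job_B:*/10, job_D:*/2}
Op 4: unregister job_B -> active={job_D:*/2}
Op 5: register job_E */15 -> active={job_D:*/2, job_E:*/15}
Op 6: register job_A */12 -> active={job_A:*/12, job_D:*/2, job_E:*/15}
Op 7: register job_G */15 -> active={job_A:*/12, job_D:*/2, job_E:*/15, job_G:*/15}
Op 8: register job_F */5 -> active={job_A:*/12, job_D:*/2, job_E:*/15, job_F:*/5, job_G:*/15}
Op 9: register job_G */6 -> active={job_A:*/12, job_D:*/2, job_E:*/15, job_F:*/5, job_G:*/6}
Op 10: register job_F */14 -> active={job_A:*/12, job_D:*/2, job_E:*/15, job_F:*/14, job_G:*/6}
Op 11: register job_D */8 -> active={job_A:*/12, job_D:*/8, job_E:*/15, job_F:*/14, job_G:*/6}
  job_A: interval 12, next fire after T=250 is 252
  job_D: interval 8, next fire after T=250 is 256
  job_E: interval 15, next fire after T=250 is 255
  job_F: interval 14, next fire after T=250 is 252
  job_G: interval 6, next fire after T=250 is 252
Earliest fire time = 252 (job job_A)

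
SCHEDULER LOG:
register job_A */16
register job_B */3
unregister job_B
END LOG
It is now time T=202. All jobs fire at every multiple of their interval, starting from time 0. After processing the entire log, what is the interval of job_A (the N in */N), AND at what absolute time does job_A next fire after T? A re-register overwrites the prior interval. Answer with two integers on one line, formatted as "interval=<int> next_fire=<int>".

Op 1: register job_A */16 -> active={job_A:*/16}
Op 2: register job_B */3 -> active={job_A:*/16, job_B:*/3}
Op 3: unregister job_B -> active={job_A:*/16}
Final interval of job_A = 16
Next fire of job_A after T=202: (202//16+1)*16 = 208

Answer: interval=16 next_fire=208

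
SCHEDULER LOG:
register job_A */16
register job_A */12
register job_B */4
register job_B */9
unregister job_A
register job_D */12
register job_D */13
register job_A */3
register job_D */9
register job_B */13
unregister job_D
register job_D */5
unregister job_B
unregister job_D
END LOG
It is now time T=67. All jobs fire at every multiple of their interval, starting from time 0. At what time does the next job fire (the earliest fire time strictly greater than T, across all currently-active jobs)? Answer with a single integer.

Op 1: register job_A */16 -> active={job_A:*/16}
Op 2: register job_A */12 -> active={job_A:*/12}
Op 3: register job_B */4 -> active={job_A:*/12, job_B:*/4}
Op 4: register job_B */9 -> active={job_A:*/12, job_B:*/9}
Op 5: unregister job_A -> active={job_B:*/9}
Op 6: register job_D */12 -> active={job_B:*/9, job_D:*/12}
Op 7: register job_D */13 -> active={job_B:*/9, job_D:*/13}
Op 8: register job_A */3 -> active={job_A:*/3, job_B:*/9, job_D:*/13}
Op 9: register job_D */9 -> active={job_A:*/3, job_B:*/9, job_D:*/9}
Op 10: register job_B */13 -> active={job_A:*/3, job_B:*/13, job_D:*/9}
Op 11: unregister job_D -> active={job_A:*/3, job_B:*/13}
Op 12: register job_D */5 -> active={job_A:*/3, job_B:*/13, job_D:*/5}
Op 13: unregister job_B -> active={job_A:*/3, job_D:*/5}
Op 14: unregister job_D -> active={job_A:*/3}
  job_A: interval 3, next fire after T=67 is 69
Earliest fire time = 69 (job job_A)

Answer: 69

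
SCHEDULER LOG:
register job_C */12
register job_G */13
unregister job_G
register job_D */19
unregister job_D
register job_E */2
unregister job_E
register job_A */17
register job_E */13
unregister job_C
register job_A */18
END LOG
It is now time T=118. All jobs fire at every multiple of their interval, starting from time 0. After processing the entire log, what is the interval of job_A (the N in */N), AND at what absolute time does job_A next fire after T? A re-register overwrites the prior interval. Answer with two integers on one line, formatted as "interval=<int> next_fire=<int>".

Op 1: register job_C */12 -> active={job_C:*/12}
Op 2: register job_G */13 -> active={job_C:*/12, job_G:*/13}
Op 3: unregister job_G -> active={job_C:*/12}
Op 4: register job_D */19 -> active={job_C:*/12, job_D:*/19}
Op 5: unregister job_D -> active={job_C:*/12}
Op 6: register job_E */2 -> active={job_C:*/12, job_E:*/2}
Op 7: unregister job_E -> active={job_C:*/12}
Op 8: register job_A */17 -> active={job_A:*/17, job_C:*/12}
Op 9: register job_E */13 -> active={job_A:*/17, job_C:*/12, job_E:*/13}
Op 10: unregister job_C -> active={job_A:*/17, job_E:*/13}
Op 11: register job_A */18 -> active={job_A:*/18, job_E:*/13}
Final interval of job_A = 18
Next fire of job_A after T=118: (118//18+1)*18 = 126

Answer: interval=18 next_fire=126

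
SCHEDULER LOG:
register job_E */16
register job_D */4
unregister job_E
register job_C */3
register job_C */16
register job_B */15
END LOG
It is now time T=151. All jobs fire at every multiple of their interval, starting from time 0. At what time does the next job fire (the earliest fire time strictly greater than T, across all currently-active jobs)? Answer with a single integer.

Answer: 152

Derivation:
Op 1: register job_E */16 -> active={job_E:*/16}
Op 2: register job_D */4 -> active={job_D:*/4, job_E:*/16}
Op 3: unregister job_E -> active={job_D:*/4}
Op 4: register job_C */3 -> active={job_C:*/3, job_D:*/4}
Op 5: register job_C */16 -> active={job_C:*/16, job_D:*/4}
Op 6: register job_B */15 -> active={job_B:*/15, job_C:*/16, job_D:*/4}
  job_B: interval 15, next fire after T=151 is 165
  job_C: interval 16, next fire after T=151 is 160
  job_D: interval 4, next fire after T=151 is 152
Earliest fire time = 152 (job job_D)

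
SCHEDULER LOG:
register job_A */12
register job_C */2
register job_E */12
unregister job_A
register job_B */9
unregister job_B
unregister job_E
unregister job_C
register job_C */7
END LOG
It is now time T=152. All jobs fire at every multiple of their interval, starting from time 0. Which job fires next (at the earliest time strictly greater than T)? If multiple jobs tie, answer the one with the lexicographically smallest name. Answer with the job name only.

Op 1: register job_A */12 -> active={job_A:*/12}
Op 2: register job_C */2 -> active={job_A:*/12, job_C:*/2}
Op 3: register job_E */12 -> active={job_A:*/12, job_C:*/2, job_E:*/12}
Op 4: unregister job_A -> active={job_C:*/2, job_E:*/12}
Op 5: register job_B */9 -> active={job_B:*/9, job_C:*/2, job_E:*/12}
Op 6: unregister job_B -> active={job_C:*/2, job_E:*/12}
Op 7: unregister job_E -> active={job_C:*/2}
Op 8: unregister job_C -> active={}
Op 9: register job_C */7 -> active={job_C:*/7}
  job_C: interval 7, next fire after T=152 is 154
Earliest = 154, winner (lex tiebreak) = job_C

Answer: job_C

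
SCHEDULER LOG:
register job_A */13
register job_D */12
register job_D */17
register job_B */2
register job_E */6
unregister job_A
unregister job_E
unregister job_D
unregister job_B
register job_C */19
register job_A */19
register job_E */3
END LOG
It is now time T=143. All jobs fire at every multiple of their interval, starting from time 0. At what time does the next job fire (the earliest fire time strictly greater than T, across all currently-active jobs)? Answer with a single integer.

Op 1: register job_A */13 -> active={job_A:*/13}
Op 2: register job_D */12 -> active={job_A:*/13, job_D:*/12}
Op 3: register job_D */17 -> active={job_A:*/13, job_D:*/17}
Op 4: register job_B */2 -> active={job_A:*/13, job_B:*/2, job_D:*/17}
Op 5: register job_E */6 -> active={job_A:*/13, job_B:*/2, job_D:*/17, job_E:*/6}
Op 6: unregister job_A -> active={job_B:*/2, job_D:*/17, job_E:*/6}
Op 7: unregister job_E -> active={job_B:*/2, job_D:*/17}
Op 8: unregister job_D -> active={job_B:*/2}
Op 9: unregister job_B -> active={}
Op 10: register job_C */19 -> active={job_C:*/19}
Op 11: register job_A */19 -> active={job_A:*/19, job_C:*/19}
Op 12: register job_E */3 -> active={job_A:*/19, job_C:*/19, job_E:*/3}
  job_A: interval 19, next fire after T=143 is 152
  job_C: interval 19, next fire after T=143 is 152
  job_E: interval 3, next fire after T=143 is 144
Earliest fire time = 144 (job job_E)

Answer: 144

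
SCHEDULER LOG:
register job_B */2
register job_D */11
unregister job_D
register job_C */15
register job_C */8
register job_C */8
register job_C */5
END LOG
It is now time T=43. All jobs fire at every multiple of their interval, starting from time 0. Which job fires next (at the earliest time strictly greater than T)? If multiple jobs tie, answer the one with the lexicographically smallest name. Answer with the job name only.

Op 1: register job_B */2 -> active={job_B:*/2}
Op 2: register job_D */11 -> active={job_B:*/2, job_D:*/11}
Op 3: unregister job_D -> active={job_B:*/2}
Op 4: register job_C */15 -> active={job_B:*/2, job_C:*/15}
Op 5: register job_C */8 -> active={job_B:*/2, job_C:*/8}
Op 6: register job_C */8 -> active={job_B:*/2, job_C:*/8}
Op 7: register job_C */5 -> active={job_B:*/2, job_C:*/5}
  job_B: interval 2, next fire after T=43 is 44
  job_C: interval 5, next fire after T=43 is 45
Earliest = 44, winner (lex tiebreak) = job_B

Answer: job_B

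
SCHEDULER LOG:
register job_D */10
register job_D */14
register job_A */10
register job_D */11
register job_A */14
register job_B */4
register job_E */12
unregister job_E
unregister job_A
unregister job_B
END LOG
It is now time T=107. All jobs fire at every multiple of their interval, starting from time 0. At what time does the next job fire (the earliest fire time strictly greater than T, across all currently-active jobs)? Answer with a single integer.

Answer: 110

Derivation:
Op 1: register job_D */10 -> active={job_D:*/10}
Op 2: register job_D */14 -> active={job_D:*/14}
Op 3: register job_A */10 -> active={job_A:*/10, job_D:*/14}
Op 4: register job_D */11 -> active={job_A:*/10, job_D:*/11}
Op 5: register job_A */14 -> active={job_A:*/14, job_D:*/11}
Op 6: register job_B */4 -> active={job_A:*/14, job_B:*/4, job_D:*/11}
Op 7: register job_E */12 -> active={job_A:*/14, job_B:*/4, job_D:*/11, job_E:*/12}
Op 8: unregister job_E -> active={job_A:*/14, job_B:*/4, job_D:*/11}
Op 9: unregister job_A -> active={job_B:*/4, job_D:*/11}
Op 10: unregister job_B -> active={job_D:*/11}
  job_D: interval 11, next fire after T=107 is 110
Earliest fire time = 110 (job job_D)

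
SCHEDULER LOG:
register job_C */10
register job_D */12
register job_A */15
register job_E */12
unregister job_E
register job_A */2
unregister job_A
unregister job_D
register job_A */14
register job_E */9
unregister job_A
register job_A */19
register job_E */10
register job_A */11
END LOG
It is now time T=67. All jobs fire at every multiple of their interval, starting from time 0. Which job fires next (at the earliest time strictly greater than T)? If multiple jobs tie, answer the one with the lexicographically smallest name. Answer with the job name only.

Answer: job_C

Derivation:
Op 1: register job_C */10 -> active={job_C:*/10}
Op 2: register job_D */12 -> active={job_C:*/10, job_D:*/12}
Op 3: register job_A */15 -> active={job_A:*/15, job_C:*/10, job_D:*/12}
Op 4: register job_E */12 -> active={job_A:*/15, job_C:*/10, job_D:*/12, job_E:*/12}
Op 5: unregister job_E -> active={job_A:*/15, job_C:*/10, job_D:*/12}
Op 6: register job_A */2 -> active={job_A:*/2, job_C:*/10, job_D:*/12}
Op 7: unregister job_A -> active={job_C:*/10, job_D:*/12}
Op 8: unregister job_D -> active={job_C:*/10}
Op 9: register job_A */14 -> active={job_A:*/14, job_C:*/10}
Op 10: register job_E */9 -> active={job_A:*/14, job_C:*/10, job_E:*/9}
Op 11: unregister job_A -> active={job_C:*/10, job_E:*/9}
Op 12: register job_A */19 -> active={job_A:*/19, job_C:*/10, job_E:*/9}
Op 13: register job_E */10 -> active={job_A:*/19, job_C:*/10, job_E:*/10}
Op 14: register job_A */11 -> active={job_A:*/11, job_C:*/10, job_E:*/10}
  job_A: interval 11, next fire after T=67 is 77
  job_C: interval 10, next fire after T=67 is 70
  job_E: interval 10, next fire after T=67 is 70
Earliest = 70, winner (lex tiebreak) = job_C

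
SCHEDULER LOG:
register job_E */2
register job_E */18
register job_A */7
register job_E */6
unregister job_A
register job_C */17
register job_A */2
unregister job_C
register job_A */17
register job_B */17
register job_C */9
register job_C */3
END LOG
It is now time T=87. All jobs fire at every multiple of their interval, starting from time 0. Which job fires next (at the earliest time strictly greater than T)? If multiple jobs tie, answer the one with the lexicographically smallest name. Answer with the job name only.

Op 1: register job_E */2 -> active={job_E:*/2}
Op 2: register job_E */18 -> active={job_E:*/18}
Op 3: register job_A */7 -> active={job_A:*/7, job_E:*/18}
Op 4: register job_E */6 -> active={job_A:*/7, job_E:*/6}
Op 5: unregister job_A -> active={job_E:*/6}
Op 6: register job_C */17 -> active={job_C:*/17, job_E:*/6}
Op 7: register job_A */2 -> active={job_A:*/2, job_C:*/17, job_E:*/6}
Op 8: unregister job_C -> active={job_A:*/2, job_E:*/6}
Op 9: register job_A */17 -> active={job_A:*/17, job_E:*/6}
Op 10: register job_B */17 -> active={job_A:*/17, job_B:*/17, job_E:*/6}
Op 11: register job_C */9 -> active={job_A:*/17, job_B:*/17, job_C:*/9, job_E:*/6}
Op 12: register job_C */3 -> active={job_A:*/17, job_B:*/17, job_C:*/3, job_E:*/6}
  job_A: interval 17, next fire after T=87 is 102
  job_B: interval 17, next fire after T=87 is 102
  job_C: interval 3, next fire after T=87 is 90
  job_E: interval 6, next fire after T=87 is 90
Earliest = 90, winner (lex tiebreak) = job_C

Answer: job_C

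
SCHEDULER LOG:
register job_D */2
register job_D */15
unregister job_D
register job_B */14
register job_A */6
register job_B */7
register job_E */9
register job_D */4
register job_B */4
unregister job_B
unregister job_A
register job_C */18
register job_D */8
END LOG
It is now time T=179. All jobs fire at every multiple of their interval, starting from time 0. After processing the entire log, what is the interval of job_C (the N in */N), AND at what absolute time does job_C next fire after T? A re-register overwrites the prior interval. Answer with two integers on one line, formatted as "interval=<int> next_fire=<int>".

Answer: interval=18 next_fire=180

Derivation:
Op 1: register job_D */2 -> active={job_D:*/2}
Op 2: register job_D */15 -> active={job_D:*/15}
Op 3: unregister job_D -> active={}
Op 4: register job_B */14 -> active={job_B:*/14}
Op 5: register job_A */6 -> active={job_A:*/6, job_B:*/14}
Op 6: register job_B */7 -> active={job_A:*/6, job_B:*/7}
Op 7: register job_E */9 -> active={job_A:*/6, job_B:*/7, job_E:*/9}
Op 8: register job_D */4 -> active={job_A:*/6, job_B:*/7, job_D:*/4, job_E:*/9}
Op 9: register job_B */4 -> active={job_A:*/6, job_B:*/4, job_D:*/4, job_E:*/9}
Op 10: unregister job_B -> active={job_A:*/6, job_D:*/4, job_E:*/9}
Op 11: unregister job_A -> active={job_D:*/4, job_E:*/9}
Op 12: register job_C */18 -> active={job_C:*/18, job_D:*/4, job_E:*/9}
Op 13: register job_D */8 -> active={job_C:*/18, job_D:*/8, job_E:*/9}
Final interval of job_C = 18
Next fire of job_C after T=179: (179//18+1)*18 = 180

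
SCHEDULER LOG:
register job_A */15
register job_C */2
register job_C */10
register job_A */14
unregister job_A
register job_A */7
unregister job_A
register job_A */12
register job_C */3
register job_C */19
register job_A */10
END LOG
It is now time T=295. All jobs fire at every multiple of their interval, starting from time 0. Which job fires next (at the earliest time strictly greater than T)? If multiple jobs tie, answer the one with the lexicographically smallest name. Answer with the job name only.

Answer: job_A

Derivation:
Op 1: register job_A */15 -> active={job_A:*/15}
Op 2: register job_C */2 -> active={job_A:*/15, job_C:*/2}
Op 3: register job_C */10 -> active={job_A:*/15, job_C:*/10}
Op 4: register job_A */14 -> active={job_A:*/14, job_C:*/10}
Op 5: unregister job_A -> active={job_C:*/10}
Op 6: register job_A */7 -> active={job_A:*/7, job_C:*/10}
Op 7: unregister job_A -> active={job_C:*/10}
Op 8: register job_A */12 -> active={job_A:*/12, job_C:*/10}
Op 9: register job_C */3 -> active={job_A:*/12, job_C:*/3}
Op 10: register job_C */19 -> active={job_A:*/12, job_C:*/19}
Op 11: register job_A */10 -> active={job_A:*/10, job_C:*/19}
  job_A: interval 10, next fire after T=295 is 300
  job_C: interval 19, next fire after T=295 is 304
Earliest = 300, winner (lex tiebreak) = job_A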